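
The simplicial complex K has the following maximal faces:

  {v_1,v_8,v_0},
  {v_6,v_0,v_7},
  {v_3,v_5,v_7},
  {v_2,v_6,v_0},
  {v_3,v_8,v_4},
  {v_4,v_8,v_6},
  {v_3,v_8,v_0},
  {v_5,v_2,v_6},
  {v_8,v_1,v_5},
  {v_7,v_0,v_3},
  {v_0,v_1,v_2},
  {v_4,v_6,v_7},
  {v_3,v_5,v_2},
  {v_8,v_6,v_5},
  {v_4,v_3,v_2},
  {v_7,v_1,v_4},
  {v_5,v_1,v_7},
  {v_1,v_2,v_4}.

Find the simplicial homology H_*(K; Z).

H_0 ≅ Z,  H_1 ≅ Z^2,  H_2 ≅ Z.

K has 9 vertices, 27 edges, 18 triangles.
rank ∂_0 = 0, rank ∂_1 = 8 ⇒ b_0 = 9 − 0 − 8 = 1; all invariant factors of ∂_1 are 1 so no torsion. So H_0 = Z.
rank ∂_1 = 8, rank ∂_2 = 17 ⇒ b_1 = 27 − 8 − 17 = 2; all invariant factors of ∂_2 are 1 so no torsion. So H_1 = Z^2.
rank ∂_2 = 17, rank ∂_3 = 0 ⇒ b_2 = 18 − 17 − 0 = 1. So H_2 = Z.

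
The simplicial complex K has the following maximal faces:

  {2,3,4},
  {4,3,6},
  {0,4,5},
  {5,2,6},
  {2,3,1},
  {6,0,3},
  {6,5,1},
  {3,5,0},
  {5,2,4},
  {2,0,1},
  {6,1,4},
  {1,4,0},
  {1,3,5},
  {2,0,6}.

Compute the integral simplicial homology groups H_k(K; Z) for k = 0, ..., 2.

Fix the vertex order 0 < 1 < 2 < 3 < 4 < 5 < 6 and write every simplex with vertices in increasing order. Then dim K = 2 and the simplices of K are:

  0-simplices (7): [0], [1], [2], [3], [4], [5], [6]
  1-simplices (21): [0,1], [0,2], [0,3], [0,4], [0,5], [0,6], [1,2], [1,3], [1,4], [1,5], [1,6], [2,3], [2,4], [2,5], [2,6], [3,4], [3,5], [3,6], [4,5], [4,6], [5,6]
  2-simplices (14): [0,1,2], [0,1,4], [0,2,6], [0,3,5], [0,3,6], [0,4,5], [1,2,3], [1,3,5], [1,4,6], [1,5,6], [2,3,4], [2,4,5], [2,5,6], [3,4,6]

so the chain groups are C_0 ≅ Z^7, C_1 ≅ Z^21, C_2 ≅ Z^14.

The boundary map ∂_1: C_1 → C_0 sends each edge [p,q] (with p < q) to q − p.
As a 7×21 matrix over Z this has rank 6, with invariant factors (1,1,1,1,1,1).

∂_2: C_2 → C_1 acts by ∂[p,q,r] = [q,r] − [p,r] + [p,q]. For instance
  ∂[0,1,4] = [1,4] − [0,4] + [0,1],
  ∂[1,5,6] = [5,6] − [1,6] + [1,5].
As a 21×14 matrix over Z this has rank 13, with invariant factors (1,1,1,1,1,1,1,1,1,1,1,1,1).

From H_k ≅ ker(∂_k) / im(∂_{k+1}) we obtain:

  H_0: rank C_0 − rank ∂_1 = 7 − 6 = 1, and the invariant factors of ∂_1 are all 1, so H_0 = Z.
  H_1: rank ker ∂_1 − rank ∂_2 = (21 − 6) − 13 = 2, and the invariant factors of ∂_2 are all 1, so H_1 = Z^2.
  H_2: rank ker ∂_2 − rank ∂_3 = (14 − 13) − 0 = 1, and there is no ∂_3, so H_2 = Z.

As a check, the Euler characteristic is 7 − 21 + 14 = 0, which agrees with 1 − 2 + 1 = 0.

H_0 = Z,  H_1 = Z^2,  H_2 = Z.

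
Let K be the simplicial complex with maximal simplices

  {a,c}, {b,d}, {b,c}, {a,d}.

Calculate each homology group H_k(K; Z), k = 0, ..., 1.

H_0 ≅ Z,  H_1 ≅ Z.

Fix the vertex order a < b < c < d and write every simplex with vertices in increasing order. Then dim K = 1 and the simplices of K are:

  0-simplices (4): a, b, c, d
  1-simplices (4): ac, ad, bc, bd

so the chain groups are C_0 ≅ Z^4, C_1 ≅ Z^4.

Boundary ∂_1: C_1 → C_0 is given by ∂[p,q] = [q] − [p].
This gives a 4×4 integer matrix of rank 3; reducing to Smith normal form yields diagonal entries (1,1,1).

Now H_k = ker ∂_k / im ∂_{k+1}, so:

  H_0: rank C_0 − rank ∂_1 = 4 − 3 = 1, and the invariant factors of ∂_1 are all 1, so H_0 ≅ Z.
  H_1: rank ker ∂_1 − rank ∂_2 = (4 − 3) − 0 = 1, and there is no ∂_2, so H_1 ≅ Z.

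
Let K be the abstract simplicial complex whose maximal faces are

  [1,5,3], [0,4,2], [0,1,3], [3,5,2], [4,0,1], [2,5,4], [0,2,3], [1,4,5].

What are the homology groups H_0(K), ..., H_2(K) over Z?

Fix the vertex order 0 < 1 < 2 < 3 < 4 < 5 and write every simplex with vertices in increasing order. Then dim K = 2 and the simplices of K are:

  0-simplices (6): [0], [1], [2], [3], [4], [5]
  1-simplices (12): [0,1], [0,2], [0,3], [0,4], [1,3], [1,4], [1,5], [2,3], [2,4], [2,5], [3,5], [4,5]
  2-simplices (8): [0,1,3], [0,1,4], [0,2,3], [0,2,4], [1,3,5], [1,4,5], [2,3,5], [2,4,5]

Hence C_0 ≅ Z^6, C_1 ≅ Z^12, C_2 ≅ Z^8.

∂_1: C_1 → C_0 is given by ∂[p,q] = [q] − [p].
This gives a 6×12 integer matrix of rank 5; reducing to Smith normal form yields diagonal entries (1,1,1,1,1).

∂_2: C_2 → C_1 acts by ∂[p,q,r] = [q,r] − [p,r] + [p,q]. For instance
  ∂[1,3,5] = [3,5] − [1,5] + [1,3],
  ∂[0,1,4] = [1,4] − [0,4] + [0,1].
The resulting 12×8 matrix has rank 7, and its Smith normal form has invariant factors (1,1,1,1,1,1,1).

Reading off H_k = ker ∂_k / im ∂_{k+1}:

  H_0: rank C_0 − rank ∂_1 = 6 − 5 = 1, and the invariant factors of ∂_1 are all 1, so H_0 = Z.
  H_1: rank ker ∂_1 − rank ∂_2 = (12 − 5) − 7 = 0, and the invariant factors of ∂_2 are all 1, so H_1 = 0.
  H_2: rank ker ∂_2 − rank ∂_3 = (8 − 7) − 0 = 1, and there is no ∂_3, so H_2 = Z.

H_0 = Z,  H_1 = 0,  H_2 = Z.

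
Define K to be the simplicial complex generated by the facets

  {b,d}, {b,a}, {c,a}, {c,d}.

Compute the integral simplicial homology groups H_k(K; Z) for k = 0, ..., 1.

We work with the vertex ordering a < b < c < d. The simplices of K, each written with vertices in increasing order, are:

  0-simplices (4): a, b, c, d
  1-simplices (4): ab, ac, bd, cd

Hence C_0 ≅ Z^4, C_1 ≅ Z^4.

The boundary map ∂_1: C_1 → C_0 is given by ∂[p,q] = [q] − [p].
The resulting 4×4 matrix has rank 3, and its Smith normal form has invariant factors (1,1,1).

Computing H_k = (kernel of ∂_k) / (image of ∂_{k+1}):

  H_0: rank C_0 − rank ∂_1 = 4 − 3 = 1, and the invariant factors of ∂_1 are all 1, so H_0 = Z.
  H_1: rank ker ∂_1 − rank ∂_2 = (4 − 3) − 0 = 1, and there is no ∂_2, so H_1 = Z.

As a check, the Euler characteristic is 4 − 4 = 0, which agrees with 1 − 1 = 0.
(K is a triangulation of the circle S^1.)

H_0 ≅ Z,  H_1 ≅ Z.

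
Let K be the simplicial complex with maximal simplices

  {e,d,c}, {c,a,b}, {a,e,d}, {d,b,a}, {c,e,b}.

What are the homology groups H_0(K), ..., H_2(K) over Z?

Take the total order a < b < c < d < e on the vertex set. Then K (dimension 2) consists of the simplices:

  0-simplices (5): a, b, c, d, e
  1-simplices (10): ab, ac, ad, ae, bc, bd, be, cd, ce, de
  2-simplices (5): abc, abd, ade, bce, cde

so the chain groups are C_0 ≅ Z^5, C_1 ≅ Z^10, C_2 ≅ Z^5.

Boundary ∂_1: C_1 → C_0 maps an edge to its endpoints' difference, ∂[p,q] = q − p.
This gives a 5×10 integer matrix of rank 4; reducing to Smith normal form yields diagonal entries (1,1,1,1).

The boundary map ∂_2: C_2 → C_1 maps a triangle to the signed sum of its edges. For instance
  ∂abc = bc − ac + ab,
  ∂abd = bd − ad + ab.
The 10×5 boundary matrix has rank 5 and Smith normal form diag(1,1,1,1,1).

Now H_k = ker ∂_k / im ∂_{k+1}, so:

  H_0: rank C_0 − rank ∂_1 = 5 − 4 = 1, and the invariant factors of ∂_1 are all 1, so H_0 = Z.
  H_1: rank ker ∂_1 − rank ∂_2 = (10 − 4) − 5 = 1, and the invariant factors of ∂_2 are all 1, so H_1 = Z.
  H_2: rank ker ∂_2 − rank ∂_3 = (5 − 5) − 0 = 0, and there is no ∂_3, so H_2 = 0.

H_0 ≅ Z,  H_1 ≅ Z,  H_2 = 0.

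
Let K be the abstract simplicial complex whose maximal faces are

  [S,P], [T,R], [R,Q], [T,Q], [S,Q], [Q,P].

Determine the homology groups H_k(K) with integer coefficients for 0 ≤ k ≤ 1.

H_0 = Z,  H_1 = Z^2.

K has 5 vertices, 6 edges.
rank ∂_0 = 0, rank ∂_1 = 4 ⇒ b_0 = 5 − 0 − 4 = 1; all invariant factors of ∂_1 are 1 so no torsion. So H_0 = Z.
rank ∂_1 = 4, rank ∂_2 = 0 ⇒ b_1 = 6 − 4 − 0 = 2. So H_1 = Z^2.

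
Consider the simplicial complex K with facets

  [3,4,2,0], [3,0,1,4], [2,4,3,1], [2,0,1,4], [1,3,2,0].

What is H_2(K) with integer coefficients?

K has 5 vertices, 10 edges, 10 triangles, 5 3-simplices.
rank ∂_2 = 6, rank ∂_3 = 4 ⇒ b_2 = 10 − 6 − 4 = 0; all invariant factors of ∂_3 are 1 so no torsion. So H_2 ≅ 0.

H_2 = 0.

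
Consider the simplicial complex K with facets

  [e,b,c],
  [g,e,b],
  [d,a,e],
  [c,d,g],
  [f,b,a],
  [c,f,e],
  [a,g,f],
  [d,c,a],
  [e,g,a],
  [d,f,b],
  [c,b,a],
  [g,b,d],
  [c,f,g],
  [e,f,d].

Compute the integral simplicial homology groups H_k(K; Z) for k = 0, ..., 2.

Order the vertices as a < b < c < d < e < f < g. Listing each simplex with vertices in this order, K has dimension 2 with simplices:

  0-simplices (7): a, b, c, d, e, f, g
  1-simplices (21): ab, ac, ad, ae, af, ag, bc, bd, be, bf, bg, cd, ce, cf, cg, de, df, dg, ef, eg, fg
  2-simplices (14): abc, abf, acd, ade, aeg, afg, bce, bdf, bdg, beg, cdg, cef, cfg, def

so the chain groups are C_0 ≅ Z^7, C_1 ≅ Z^21, C_2 ≅ Z^14.

Boundary ∂_1: C_1 → C_0 sends each edge [p,q] (with p < q) to q − p.
As a 7×21 matrix over Z this has rank 6, with invariant factors (1,1,1,1,1,1).

∂_2: C_2 → C_1 sends each 2-simplex [p,q,r] to [q,r] − [p,r] + [p,q]. For instance
  ∂acd = cd − ad + ac,
  ∂ade = de − ae + ad.
This gives a 21×14 integer matrix of rank 13; reducing to Smith normal form yields diagonal entries (1,1,1,1,1,1,1,1,1,1,1,1,1).

Reading off H_k = ker ∂_k / im ∂_{k+1}:

  H_0: rank C_0 − rank ∂_1 = 7 − 6 = 1, and the invariant factors of ∂_1 are all 1, so H_0 ≅ Z.
  H_1: rank ker ∂_1 − rank ∂_2 = (21 − 6) − 13 = 2, and the invariant factors of ∂_2 are all 1, so H_1 ≅ Z^2.
  H_2: rank ker ∂_2 − rank ∂_3 = (14 − 13) − 0 = 1, and there is no ∂_3, so H_2 ≅ Z.

H_0 = Z,  H_1 = Z^2,  H_2 = Z.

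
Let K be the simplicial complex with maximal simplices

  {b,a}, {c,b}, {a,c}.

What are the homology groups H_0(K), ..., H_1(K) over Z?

Fix the vertex order a < b < c and write every simplex with vertices in increasing order. Then dim K = 1 and the simplices of K are:

  0-simplices (3): a, b, c
  1-simplices (3): ab, ac, bc

Hence C_0 ≅ Z^3, C_1 ≅ Z^3.

The boundary map ∂_1: C_1 → C_0 maps an edge to its endpoints' difference, ∂[p,q] = q − p. For instance
  ∂bc = c − b.
The 3×3 boundary matrix has rank 2 and Smith normal form diag(1,1).

Now H_k = ker ∂_k / im ∂_{k+1}, so:

  H_0: rank C_0 − rank ∂_1 = 3 − 2 = 1, and the invariant factors of ∂_1 are all 1, so H_0 ≅ Z.
  H_1: rank ker ∂_1 − rank ∂_2 = (3 − 2) − 0 = 1, and there is no ∂_2, so H_1 ≅ Z.

H_0 ≅ Z,  H_1 ≅ Z.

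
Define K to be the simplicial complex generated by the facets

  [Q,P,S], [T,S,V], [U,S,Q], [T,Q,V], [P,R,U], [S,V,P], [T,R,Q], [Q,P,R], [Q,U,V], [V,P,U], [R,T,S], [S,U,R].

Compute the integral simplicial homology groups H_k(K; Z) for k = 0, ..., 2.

Fix the vertex order P < Q < R < S < T < U < V and write every simplex with vertices in increasing order. Then dim K = 2 and the simplices of K are:

  0-simplices (7): P, Q, R, S, T, U, V
  1-simplices (18): PQ, PR, PS, PU, PV, QR, QS, QT, QU, QV, RS, RT, RU, ST, SU, SV, TV, UV
  2-simplices (12): PQR, PQS, PRU, PSV, PUV, QRT, QSU, QTV, QUV, RST, RSU, STV

so the chain groups are C_0 ≅ Z^7, C_1 ≅ Z^18, C_2 ≅ Z^12.

∂_1: C_1 → C_0 maps an edge to its endpoints' difference, ∂[p,q] = q − p. For instance
  ∂QS = S − Q.
This gives a 7×18 integer matrix of rank 6; reducing to Smith normal form yields diagonal entries (1,1,1,1,1,1).

∂_2: C_2 → C_1 acts by ∂[p,q,r] = [q,r] − [p,r] + [p,q]. For instance
  ∂PSV = SV − PV + PS,
  ∂PQR = QR − PR + PQ.
The resulting 18×12 matrix has rank 12, and its Smith normal form has invariant factors (1,1,1,1,1,1,1,1,1,1,1,2).

From H_k ≅ ker(∂_k) / im(∂_{k+1}) we obtain:

  H_0: rank C_0 − rank ∂_1 = 7 − 6 = 1, and the invariant factors of ∂_1 are all 1, so H_0 = Z.
  H_1: rank ker ∂_1 − rank ∂_2 = (18 − 6) − 12 = 0, and ∂_2 has invariant factor 2 > 1, so H_1 = Z/2Z.
  H_2: rank ker ∂_2 − rank ∂_3 = (12 − 12) − 0 = 0, and there is no ∂_3, so H_2 = 0.

As a check, the Euler characteristic is 7 − 18 + 12 = 1, which agrees with 1 − 0 + 0 = 1.
(K is a triangulation of the real projective plane RP^2.)

H_0 ≅ Z,  H_1 ≅ Z/2Z,  H_2 = 0.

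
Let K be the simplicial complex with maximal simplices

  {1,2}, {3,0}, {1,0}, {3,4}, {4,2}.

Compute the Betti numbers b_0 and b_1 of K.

We work with the vertex ordering 0 < 1 < 2 < 3 < 4. The simplices of K, each written with vertices in increasing order, are:

  0-simplices (5): [0], [1], [2], [3], [4]
  1-simplices (5): [0,1], [0,3], [1,2], [2,4], [3,4]

giving chain groups C_0 ≅ Z^5, C_1 ≅ Z^5.

Boundary ∂_1: C_1 → C_0 sends each edge [p,q] (with p < q) to q − p. For instance
  ∂[2,4] = [4] − [2].
This gives a 5×5 integer matrix of rank 4; reducing to Smith normal form yields diagonal entries (1,1,1,1).

Reading off H_k = ker ∂_k / im ∂_{k+1}:

  H_0: rank C_0 − rank ∂_1 = 5 − 4 = 1, and the invariant factors of ∂_1 are all 1, so H_0 = Z.
  H_1: rank ker ∂_1 − rank ∂_2 = (5 − 4) − 0 = 1, and there is no ∂_2, so H_1 = Z.

Hence the Betti numbers are b_0 = 1, b_1 = 1.

b_0 = 1, b_1 = 1.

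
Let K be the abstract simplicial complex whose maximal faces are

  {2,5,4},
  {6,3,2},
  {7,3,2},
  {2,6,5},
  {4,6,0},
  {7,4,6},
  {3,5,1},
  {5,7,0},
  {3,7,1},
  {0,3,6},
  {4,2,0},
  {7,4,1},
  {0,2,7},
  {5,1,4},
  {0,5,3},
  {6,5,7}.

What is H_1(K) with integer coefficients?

We work with the vertex ordering 0 < 1 < 2 < 3 < 4 < 5 < 6 < 7. The simplices of K, each written with vertices in increasing order, are:

  0-simplices (8): [0], [1], [2], [3], [4], [5], [6], [7]
  1-simplices (24): (24 of them)
  2-simplices (16): [0,2,4], [0,2,7], [0,3,5], [0,3,6], [0,4,6], [0,5,7], [1,3,5], [1,3,7], [1,4,5], [1,4,7], [2,3,6], [2,3,7], [2,4,5], [2,5,6], [4,6,7], [5,6,7]

so the chain groups are C_0 ≅ Z^8, C_1 ≅ Z^24, C_2 ≅ Z^16.

Boundary ∂_1: C_1 → C_0 is given by ∂[p,q] = [q] − [p].
This gives a 8×24 integer matrix of rank 7; reducing to Smith normal form yields diagonal entries (1,1,1,1,1,1,1).

The boundary map ∂_2: C_2 → C_1 sends each 2-simplex [p,q,r] to [q,r] − [p,r] + [p,q]. For instance
  ∂[1,4,7] = [4,7] − [1,7] + [1,4],
  ∂[4,6,7] = [6,7] − [4,7] + [4,6].
The 24×16 boundary matrix has rank 15 and Smith normal form diag(1,1,1,1,1,1,1,1,1,1,1,1,1,1,1).

Now H_k = ker ∂_k / im ∂_{k+1}, so:

  H_1: rank ker ∂_1 − rank ∂_2 = (24 − 7) − 15 = 2, and the invariant factors of ∂_2 are all 1, so H_1 ≅ Z^2.

H_1 ≅ Z^2.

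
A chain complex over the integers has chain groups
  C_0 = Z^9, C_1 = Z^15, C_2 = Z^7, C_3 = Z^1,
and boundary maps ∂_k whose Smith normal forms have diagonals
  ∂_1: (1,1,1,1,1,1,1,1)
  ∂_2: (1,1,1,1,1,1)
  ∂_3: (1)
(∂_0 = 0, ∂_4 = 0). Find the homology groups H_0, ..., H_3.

H_0: b_0 = 9 − 0 − 8 = 1; torsion from ∂_1 factors > 1: none. So H_0 = Z.
H_1: b_1 = 15 − 8 − 6 = 1; torsion from ∂_2 factors > 1: none. So H_1 = Z.
H_2: b_2 = 7 − 6 − 1 = 0; torsion from ∂_3 factors > 1: none. So H_2 = 0.
H_3: b_3 = 1 − 1 − 0 = 0; torsion from ∂_4 factors > 1: none. So H_3 = 0.

H_0 = Z,  H_1 = Z,  H_2 = 0,  H_3 = 0.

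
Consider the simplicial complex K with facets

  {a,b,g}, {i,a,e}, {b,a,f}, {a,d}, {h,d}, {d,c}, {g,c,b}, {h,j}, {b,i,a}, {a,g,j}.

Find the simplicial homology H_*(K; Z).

Order the vertices as a < b < c < d < e < f < g < h < i < j. Listing each simplex with vertices in this order, K has dimension 2 with simplices:

  0-simplices (10): a, b, c, d, e, f, g, h, i, j
  1-simplices (17): ab, ad, ae, af, ag, ai, aj, bc, bf, bg, bi, cd, cg, dh, ei, gj, hj
  2-simplices (6): abf, abg, abi, aei, agj, bcg

giving chain groups C_0 ≅ Z^10, C_1 ≅ Z^17, C_2 ≅ Z^6.

Boundary ∂_1: C_1 → C_0 sends each edge [p,q] (with p < q) to q − p.
As a 10×17 matrix over Z this has rank 9, with invariant factors (1,1,1,1,1,1,1,1,1).

∂_2: C_2 → C_1 maps a triangle to the signed sum of its edges. For instance
  ∂abg = bg − ag + ab,
  ∂abi = bi − ai + ab.
The resulting 17×6 matrix has rank 6, and its Smith normal form has invariant factors (1,1,1,1,1,1).

Computing H_k = (kernel of ∂_k) / (image of ∂_{k+1}):

  H_0: rank C_0 − rank ∂_1 = 10 − 9 = 1, and the invariant factors of ∂_1 are all 1, so H_0 ≅ Z.
  H_1: rank ker ∂_1 − rank ∂_2 = (17 − 9) − 6 = 2, and the invariant factors of ∂_2 are all 1, so H_1 ≅ Z^2.
  H_2: rank ker ∂_2 − rank ∂_3 = (6 − 6) − 0 = 0, and there is no ∂_3, so H_2 ≅ 0.

As a check, the Euler characteristic is 10 − 17 + 6 = -1, which agrees with 1 − 2 + 0 = -1.

H_0 = Z,  H_1 = Z^2,  H_2 = 0.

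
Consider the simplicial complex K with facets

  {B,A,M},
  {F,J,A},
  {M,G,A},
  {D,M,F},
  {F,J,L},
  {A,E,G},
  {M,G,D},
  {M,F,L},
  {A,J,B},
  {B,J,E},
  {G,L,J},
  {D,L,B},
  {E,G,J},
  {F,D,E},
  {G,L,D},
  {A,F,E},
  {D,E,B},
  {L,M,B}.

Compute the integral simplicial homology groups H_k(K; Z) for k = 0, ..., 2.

H_0 = Z,  H_1 = Z × Z/2,  H_2 = 0.

We work with the vertex ordering A < B < D < E < F < G < J < L < M. The simplices of K, each written with vertices in increasing order, are:

  0-simplices (9): A, B, D, E, F, G, J, L, M
  1-simplices (27): AB, AE, AF, AG, AJ, AM, BD, BE, BJ, BL, BM, DE, DF, DG, DL, DM, EF, EG, EJ, FJ, FL, FM, GJ, GL, GM, JL, LM
  2-simplices (18): ABJ, ABM, AEF, AEG, AFJ, AGM, BDE, BDL, BEJ, BLM, DEF, DFM, DGL, DGM, EGJ, FJL, FLM, GJL

so the chain groups are C_0 ≅ Z^9, C_1 ≅ Z^27, C_2 ≅ Z^18.

The boundary map ∂_1: C_1 → C_0 is given by ∂[p,q] = [q] − [p].
This gives a 9×27 integer matrix of rank 8; reducing to Smith normal form yields diagonal entries (1,1,1,1,1,1,1,1).

∂_2: C_2 → C_1 sends each 2-simplex [p,q,r] to [q,r] − [p,r] + [p,q]. For instance
  ∂AEG = EG − AG + AE,
  ∂DEF = EF − DF + DE.
This gives a 27×18 integer matrix of rank 18; reducing to Smith normal form yields diagonal entries (1,1,1,1,1,1,1,1,1,1,1,1,1,1,1,1,1,2).

Now H_k = ker ∂_k / im ∂_{k+1}, so:

  H_0: rank C_0 − rank ∂_1 = 9 − 8 = 1, and the invariant factors of ∂_1 are all 1, so H_0 ≅ Z.
  H_1: rank ker ∂_1 − rank ∂_2 = (27 − 8) − 18 = 1, and ∂_2 has invariant factor 2 > 1, so H_1 ≅ Z × Z/2.
  H_2: rank ker ∂_2 − rank ∂_3 = (18 − 18) − 0 = 0, and there is no ∂_3, so H_2 ≅ 0.

(K is a triangulation of the Klein bottle.)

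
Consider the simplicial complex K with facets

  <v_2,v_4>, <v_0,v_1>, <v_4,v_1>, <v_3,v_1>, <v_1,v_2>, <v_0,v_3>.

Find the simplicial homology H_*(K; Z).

We work with the vertex ordering v_0 < v_1 < v_2 < v_3 < v_4. The simplices of K, each written with vertices in increasing order, are:

  0-simplices (5): [v_0], [v_1], [v_2], [v_3], [v_4]
  1-simplices (6): [v_0,v_1], [v_0,v_3], [v_1,v_2], [v_1,v_3], [v_1,v_4], [v_2,v_4]

giving chain groups C_0 ≅ Z^5, C_1 ≅ Z^6.

∂_1: C_1 → C_0 maps an edge to its endpoints' difference, ∂[p,q] = q − p.
As a 5×6 matrix over Z this has rank 4, with invariant factors (1,1,1,1).

From H_k ≅ ker(∂_k) / im(∂_{k+1}) we obtain:

  H_0: rank C_0 − rank ∂_1 = 5 − 4 = 1, and the invariant factors of ∂_1 are all 1, so H_0 = Z.
  H_1: rank ker ∂_1 − rank ∂_2 = (6 − 4) − 0 = 2, and there is no ∂_2, so H_1 = Z^2.

H_0 ≅ Z,  H_1 ≅ Z^2.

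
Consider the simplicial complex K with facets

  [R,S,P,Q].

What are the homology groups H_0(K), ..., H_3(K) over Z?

H_0 ≅ Z,  H_1 = 0,  H_2 = 0,  H_3 = 0.

Order the vertices as P < Q < R < S. Listing each simplex with vertices in this order, K has dimension 3 with simplices:

  0-simplices (4): P, Q, R, S
  1-simplices (6): PQ, PR, PS, QR, QS, RS
  2-simplices (4): PQR, PQS, PRS, QRS
  3-simplices (1): PQRS

Hence C_0 ≅ Z^4, C_1 ≅ Z^6, C_2 ≅ Z^4, C_3 ≅ Z^1.

Boundary ∂_1: C_1 → C_0 is given by ∂[p,q] = [q] − [p]. For instance
  ∂QR = R − Q.
As a 4×6 matrix over Z this has rank 3, with invariant factors (1,1,1).

∂_2: C_2 → C_1 sends each 2-simplex [p,q,r] to [q,r] − [p,r] + [p,q]. For instance
  ∂PQS = QS − PS + PQ,
  ∂PRS = RS − PS + PR.
The resulting 6×4 matrix has rank 3, and its Smith normal form has invariant factors (1,1,1).

Boundary ∂_3: C_3 → C_2 sends each 3-simplex σ to the alternating sum Σ_i (−1)^i (σ with its i-th vertex removed). For instance
  ∂PQRS = QRS − PRS + PQS − PQR.
As a 4×1 matrix over Z this has rank 1, with invariant factors (1).

Now H_k = ker ∂_k / im ∂_{k+1}, so:

  H_0: rank C_0 − rank ∂_1 = 4 − 3 = 1, and the invariant factors of ∂_1 are all 1, so H_0 = Z.
  H_1: rank ker ∂_1 − rank ∂_2 = (6 − 3) − 3 = 0, and the invariant factors of ∂_2 are all 1, so H_1 = 0.
  H_2: rank ker ∂_2 − rank ∂_3 = (4 − 3) − 1 = 0, and the invariant factors of ∂_3 are all 1, so H_2 = 0.
  H_3: rank ker ∂_3 − rank ∂_4 = (1 − 1) − 0 = 0, and there is no ∂_4, so H_3 = 0.

As a check, the Euler characteristic is 4 − 6 + 4 − 1 = 1, which agrees with 1 − 0 + 0 − 0 = 1.
(K is a triangulation of the 3-simplex.)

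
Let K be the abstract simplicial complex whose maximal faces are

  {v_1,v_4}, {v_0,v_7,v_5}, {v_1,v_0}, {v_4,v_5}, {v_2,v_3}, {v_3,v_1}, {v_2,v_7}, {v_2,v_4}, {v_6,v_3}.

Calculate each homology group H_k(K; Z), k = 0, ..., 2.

Fix the vertex order v_0 < v_1 < v_2 < v_3 < v_4 < v_5 < v_6 < v_7 and write every simplex with vertices in increasing order. Then dim K = 2 and the simplices of K are:

  0-simplices (8): [v_0], [v_1], [v_2], [v_3], [v_4], [v_5], [v_6], [v_7]
  1-simplices (11): [v_0,v_1], [v_0,v_5], [v_0,v_7], [v_1,v_3], [v_1,v_4], [v_2,v_3], [v_2,v_4], [v_2,v_7], [v_3,v_6], [v_4,v_5], [v_5,v_7]
  2-simplices (1): [v_0,v_5,v_7]

Hence C_0 ≅ Z^8, C_1 ≅ Z^11, C_2 ≅ Z^1.

Boundary ∂_1: C_1 → C_0 maps an edge to its endpoints' difference, ∂[p,q] = q − p. For instance
  ∂[v_0,v_1] = [v_1] − [v_0].
The resulting 8×11 matrix has rank 7, and its Smith normal form has invariant factors (1,1,1,1,1,1,1).

The boundary map ∂_2: C_2 → C_1 maps a triangle to the signed sum of its edges. For instance
  ∂[v_0,v_5,v_7] = [v_5,v_7] − [v_0,v_7] + [v_0,v_5].
This gives a 11×1 integer matrix of rank 1; reducing to Smith normal form yields diagonal entries (1).

Reading off H_k = ker ∂_k / im ∂_{k+1}:

  H_0: rank C_0 − rank ∂_1 = 8 − 7 = 1, and the invariant factors of ∂_1 are all 1, so H_0 ≅ Z.
  H_1: rank ker ∂_1 − rank ∂_2 = (11 − 7) − 1 = 3, and the invariant factors of ∂_2 are all 1, so H_1 ≅ Z^3.
  H_2: rank ker ∂_2 − rank ∂_3 = (1 − 1) − 0 = 0, and there is no ∂_3, so H_2 ≅ 0.

H_0 = Z,  H_1 = Z^3,  H_2 = 0.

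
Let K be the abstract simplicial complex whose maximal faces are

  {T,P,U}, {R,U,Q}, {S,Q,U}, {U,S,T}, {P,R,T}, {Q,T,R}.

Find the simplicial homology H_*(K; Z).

H_0 ≅ Z,  H_1 ≅ Z,  H_2 = 0.

Order the vertices as P < Q < R < S < T < U. Listing each simplex with vertices in this order, K has dimension 2 with simplices:

  0-simplices (6): P, Q, R, S, T, U
  1-simplices (12): PR, PT, PU, QR, QS, QT, QU, RT, RU, ST, SU, TU
  2-simplices (6): PRT, PTU, QRT, QRU, QSU, STU

giving chain groups C_0 ≅ Z^6, C_1 ≅ Z^12, C_2 ≅ Z^6.

Boundary ∂_1: C_1 → C_0 sends each edge [p,q] (with p < q) to q − p. For instance
  ∂TU = U − T.
This gives a 6×12 integer matrix of rank 5; reducing to Smith normal form yields diagonal entries (1,1,1,1,1).

Boundary ∂_2: C_2 → C_1 sends each 2-simplex [p,q,r] to [q,r] − [p,r] + [p,q]. For instance
  ∂QRU = RU − QU + QR,
  ∂PTU = TU − PU + PT.
This gives a 12×6 integer matrix of rank 6; reducing to Smith normal form yields diagonal entries (1,1,1,1,1,1).

From H_k ≅ ker(∂_k) / im(∂_{k+1}) we obtain:

  H_0: rank C_0 − rank ∂_1 = 6 − 5 = 1, and the invariant factors of ∂_1 are all 1, so H_0 ≅ Z.
  H_1: rank ker ∂_1 − rank ∂_2 = (12 − 5) − 6 = 1, and the invariant factors of ∂_2 are all 1, so H_1 ≅ Z.
  H_2: rank ker ∂_2 − rank ∂_3 = (6 − 6) − 0 = 0, and there is no ∂_3, so H_2 ≅ 0.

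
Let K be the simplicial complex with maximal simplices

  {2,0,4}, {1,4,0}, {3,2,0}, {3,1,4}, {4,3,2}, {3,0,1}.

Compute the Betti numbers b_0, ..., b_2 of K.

K has 5 vertices, 9 edges, 6 triangles.
rank ∂_0 = 0, rank ∂_1 = 4 ⇒ b_0 = 5 − 0 − 4 = 1; all invariant factors of ∂_1 are 1 so no torsion. So H_0 = Z.
rank ∂_1 = 4, rank ∂_2 = 5 ⇒ b_1 = 9 − 4 − 5 = 0; all invariant factors of ∂_2 are 1 so no torsion. So H_1 = 0.
rank ∂_2 = 5, rank ∂_3 = 0 ⇒ b_2 = 6 − 5 − 0 = 1. So H_2 = Z.

b_0 = 1, b_1 = 0, b_2 = 1.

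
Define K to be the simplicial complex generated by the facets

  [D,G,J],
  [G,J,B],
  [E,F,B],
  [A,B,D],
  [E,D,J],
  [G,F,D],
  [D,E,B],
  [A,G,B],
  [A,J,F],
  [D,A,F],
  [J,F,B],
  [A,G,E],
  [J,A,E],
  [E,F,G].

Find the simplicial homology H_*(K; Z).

H_0 ≅ Z,  H_1 ≅ Z^2,  H_2 ≅ Z.

K has 7 vertices, 21 edges, 14 triangles.
rank ∂_0 = 0, rank ∂_1 = 6 ⇒ b_0 = 7 − 0 − 6 = 1; all invariant factors of ∂_1 are 1 so no torsion. So H_0 ≅ Z.
rank ∂_1 = 6, rank ∂_2 = 13 ⇒ b_1 = 21 − 6 − 13 = 2; all invariant factors of ∂_2 are 1 so no torsion. So H_1 ≅ Z^2.
rank ∂_2 = 13, rank ∂_3 = 0 ⇒ b_2 = 14 − 13 − 0 = 1. So H_2 ≅ Z.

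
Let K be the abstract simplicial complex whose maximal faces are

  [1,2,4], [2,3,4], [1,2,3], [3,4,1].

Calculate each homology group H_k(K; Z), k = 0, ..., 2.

H_0 ≅ Z,  H_1 = 0,  H_2 ≅ Z.

We work with the vertex ordering 1 < 2 < 3 < 4. The simplices of K, each written with vertices in increasing order, are:

  0-simplices (4): [1], [2], [3], [4]
  1-simplices (6): [1,2], [1,3], [1,4], [2,3], [2,4], [3,4]
  2-simplices (4): [1,2,3], [1,2,4], [1,3,4], [2,3,4]

so the chain groups are C_0 ≅ Z^4, C_1 ≅ Z^6, C_2 ≅ Z^4.

The boundary map ∂_1: C_1 → C_0 sends each edge [p,q] (with p < q) to q − p. For instance
  ∂[2,3] = [3] − [2].
The 4×6 boundary matrix has rank 3 and Smith normal form diag(1,1,1).

Boundary ∂_2: C_2 → C_1 acts by ∂[p,q,r] = [q,r] − [p,r] + [p,q]. For instance
  ∂[2,3,4] = [3,4] − [2,4] + [2,3],
  ∂[1,3,4] = [3,4] − [1,4] + [1,3].
As a 6×4 matrix over Z this has rank 3, with invariant factors (1,1,1).

From H_k ≅ ker(∂_k) / im(∂_{k+1}) we obtain:

  H_0: rank C_0 − rank ∂_1 = 4 − 3 = 1, and the invariant factors of ∂_1 are all 1, so H_0 = Z.
  H_1: rank ker ∂_1 − rank ∂_2 = (6 − 3) − 3 = 0, and the invariant factors of ∂_2 are all 1, so H_1 = 0.
  H_2: rank ker ∂_2 − rank ∂_3 = (4 − 3) − 0 = 1, and there is no ∂_3, so H_2 = Z.

(K is a triangulation of the 2-sphere S^2.)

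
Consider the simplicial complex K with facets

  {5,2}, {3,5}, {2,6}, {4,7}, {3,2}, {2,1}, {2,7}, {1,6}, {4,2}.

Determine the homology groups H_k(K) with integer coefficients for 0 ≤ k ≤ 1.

H_0 ≅ Z,  H_1 ≅ Z^3.

Take the total order 1 < 2 < 3 < 4 < 5 < 6 < 7 on the vertex set. Then K (dimension 1) consists of the simplices:

  0-simplices (7): [1], [2], [3], [4], [5], [6], [7]
  1-simplices (9): [1,2], [1,6], [2,3], [2,4], [2,5], [2,6], [2,7], [3,5], [4,7]

so the chain groups are C_0 ≅ Z^7, C_1 ≅ Z^9.

∂_1: C_1 → C_0 sends each edge [p,q] (with p < q) to q − p.
As a 7×9 matrix over Z this has rank 6, with invariant factors (1,1,1,1,1,1).

From H_k ≅ ker(∂_k) / im(∂_{k+1}) we obtain:

  H_0: rank C_0 − rank ∂_1 = 7 − 6 = 1, and the invariant factors of ∂_1 are all 1, so H_0 ≅ Z.
  H_1: rank ker ∂_1 − rank ∂_2 = (9 − 6) − 0 = 3, and there is no ∂_2, so H_1 ≅ Z^3.

As a check, the Euler characteristic is 7 − 9 = -2, which agrees with 1 − 3 = -2.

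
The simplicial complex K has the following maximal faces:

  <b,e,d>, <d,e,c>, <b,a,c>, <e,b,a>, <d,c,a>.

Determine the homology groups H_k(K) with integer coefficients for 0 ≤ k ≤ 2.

H_0 ≅ Z,  H_1 ≅ Z,  H_2 = 0.

Order the vertices as a < b < c < d < e. Listing each simplex with vertices in this order, K has dimension 2 with simplices:

  0-simplices (5): a, b, c, d, e
  1-simplices (10): ab, ac, ad, ae, bc, bd, be, cd, ce, de
  2-simplices (5): abc, abe, acd, bde, cde

giving chain groups C_0 ≅ Z^5, C_1 ≅ Z^10, C_2 ≅ Z^5.

The boundary map ∂_1: C_1 → C_0 sends each edge [p,q] (with p < q) to q − p. For instance
  ∂ac = c − a.
As a 5×10 matrix over Z this has rank 4, with invariant factors (1,1,1,1).

The boundary map ∂_2: C_2 → C_1 acts by ∂[p,q,r] = [q,r] − [p,r] + [p,q]. For instance
  ∂acd = cd − ad + ac,
  ∂abc = bc − ac + ab.
This gives a 10×5 integer matrix of rank 5; reducing to Smith normal form yields diagonal entries (1,1,1,1,1).

Now H_k = ker ∂_k / im ∂_{k+1}, so:

  H_0: rank C_0 − rank ∂_1 = 5 − 4 = 1, and the invariant factors of ∂_1 are all 1, so H_0 ≅ Z.
  H_1: rank ker ∂_1 − rank ∂_2 = (10 − 4) − 5 = 1, and the invariant factors of ∂_2 are all 1, so H_1 ≅ Z.
  H_2: rank ker ∂_2 − rank ∂_3 = (5 − 5) − 0 = 0, and there is no ∂_3, so H_2 ≅ 0.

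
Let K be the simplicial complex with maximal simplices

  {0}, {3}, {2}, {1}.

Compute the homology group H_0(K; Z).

Fix the vertex order 0 < 1 < 2 < 3 and write every simplex with vertices in increasing order. Then dim K = 0 and the simplices of K are:

  0-simplices (4): [0], [1], [2], [3]

giving chain groups C_0 ≅ Z^4.

Reading off H_k = ker ∂_k / im ∂_{k+1}:

  H_0: rank C_0 − rank ∂_1 = 4 − 0 = 4, and there is no ∂_1, so H_0 = Z^4.

H_0 ≅ Z^4.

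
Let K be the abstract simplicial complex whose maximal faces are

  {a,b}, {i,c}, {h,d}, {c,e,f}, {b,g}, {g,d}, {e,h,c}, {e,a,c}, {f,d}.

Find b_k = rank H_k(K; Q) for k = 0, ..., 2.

b_0 = 1, b_1 = 2, b_2 = 0.

Take the total order a < b < c < d < e < f < g < h < i on the vertex set. Then K (dimension 2) consists of the simplices:

  0-simplices (9): a, b, c, d, e, f, g, h, i
  1-simplices (13): ab, ac, ae, bg, ce, cf, ch, ci, df, dg, dh, ef, eh
  2-simplices (3): ace, cef, ceh

Hence C_0 ≅ Z^9, C_1 ≅ Z^13, C_2 ≅ Z^3.

The boundary map ∂_1: C_1 → C_0 maps an edge to its endpoints' difference, ∂[p,q] = q − p. For instance
  ∂eh = h − e.
The resulting 9×13 matrix has rank 8, and its Smith normal form has invariant factors (1,1,1,1,1,1,1,1).

∂_2: C_2 → C_1 acts by ∂[p,q,r] = [q,r] − [p,r] + [p,q]. For instance
  ∂cef = ef − cf + ce,
  ∂ceh = eh − ch + ce.
The 13×3 boundary matrix has rank 3 and Smith normal form diag(1,1,1).

From H_k ≅ ker(∂_k) / im(∂_{k+1}) we obtain:

  H_0: rank C_0 − rank ∂_1 = 9 − 8 = 1, and the invariant factors of ∂_1 are all 1, so H_0 ≅ Z.
  H_1: rank ker ∂_1 − rank ∂_2 = (13 − 8) − 3 = 2, and the invariant factors of ∂_2 are all 1, so H_1 ≅ Z^2.
  H_2: rank ker ∂_2 − rank ∂_3 = (3 − 3) − 0 = 0, and there is no ∂_3, so H_2 ≅ 0.

Hence the Betti numbers are b_0 = 1, b_1 = 2, b_2 = 0.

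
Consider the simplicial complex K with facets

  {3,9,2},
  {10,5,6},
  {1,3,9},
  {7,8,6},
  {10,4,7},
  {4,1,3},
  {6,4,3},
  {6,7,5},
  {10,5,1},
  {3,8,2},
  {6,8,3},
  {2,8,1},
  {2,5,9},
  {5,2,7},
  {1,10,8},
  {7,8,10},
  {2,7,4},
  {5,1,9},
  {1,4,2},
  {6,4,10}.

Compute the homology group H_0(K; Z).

Fix the vertex order 1 < 2 < 3 < 4 < 5 < 6 < 7 < 8 < 9 < 10 and write every simplex with vertices in increasing order. Then dim K = 2 and the simplices of K are:

  0-simplices (10): [1], [2], [3], [4], [5], [6], [7], [8], [9], [10]
  1-simplices (30): (30 of them)
  2-simplices (20): (20 of them)

Hence C_0 ≅ Z^10, C_1 ≅ Z^30, C_2 ≅ Z^20.

The boundary map ∂_1: C_1 → C_0 maps an edge to its endpoints' difference, ∂[p,q] = q − p.
The 10×30 boundary matrix has rank 9 and Smith normal form diag(1,1,1,1,1,1,1,1,1).

The boundary map ∂_2: C_2 → C_1 sends each 2-simplex [p,q,r] to [q,r] − [p,r] + [p,q]. For instance
  ∂[1,5,9] = [5,9] − [1,9] + [1,5],
  ∂[7,8,10] = [8,10] − [7,10] + [7,8].
The 30×20 boundary matrix has rank 20 and Smith normal form diag(1,1,1,1,1,1,1,1,1,1,1,1,1,1,1,1,1,1,1,2).

Reading off H_k = ker ∂_k / im ∂_{k+1}:

  H_0: rank C_0 − rank ∂_1 = 10 − 9 = 1, and the invariant factors of ∂_1 are all 1, so H_0 = Z.

(K is a triangulation of the Klein bottle.)

H_0 = Z.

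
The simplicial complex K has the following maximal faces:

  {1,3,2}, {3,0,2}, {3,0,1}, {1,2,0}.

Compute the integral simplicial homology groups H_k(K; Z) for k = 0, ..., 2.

H_0 = Z,  H_1 = 0,  H_2 = Z.

Take the total order 0 < 1 < 2 < 3 on the vertex set. Then K (dimension 2) consists of the simplices:

  0-simplices (4): [0], [1], [2], [3]
  1-simplices (6): [0,1], [0,2], [0,3], [1,2], [1,3], [2,3]
  2-simplices (4): [0,1,2], [0,1,3], [0,2,3], [1,2,3]

so the chain groups are C_0 ≅ Z^4, C_1 ≅ Z^6, C_2 ≅ Z^4.

The boundary map ∂_1: C_1 → C_0 maps an edge to its endpoints' difference, ∂[p,q] = q − p. For instance
  ∂[0,3] = [3] − [0].
The 4×6 boundary matrix has rank 3 and Smith normal form diag(1,1,1).

Boundary ∂_2: C_2 → C_1 maps a triangle to the signed sum of its edges. For instance
  ∂[1,2,3] = [2,3] − [1,3] + [1,2],
  ∂[0,1,3] = [1,3] − [0,3] + [0,1].
As a 6×4 matrix over Z this has rank 3, with invariant factors (1,1,1).

Reading off H_k = ker ∂_k / im ∂_{k+1}:

  H_0: rank C_0 − rank ∂_1 = 4 − 3 = 1, and the invariant factors of ∂_1 are all 1, so H_0 ≅ Z.
  H_1: rank ker ∂_1 − rank ∂_2 = (6 − 3) − 3 = 0, and the invariant factors of ∂_2 are all 1, so H_1 ≅ 0.
  H_2: rank ker ∂_2 − rank ∂_3 = (4 − 3) − 0 = 1, and there is no ∂_3, so H_2 ≅ Z.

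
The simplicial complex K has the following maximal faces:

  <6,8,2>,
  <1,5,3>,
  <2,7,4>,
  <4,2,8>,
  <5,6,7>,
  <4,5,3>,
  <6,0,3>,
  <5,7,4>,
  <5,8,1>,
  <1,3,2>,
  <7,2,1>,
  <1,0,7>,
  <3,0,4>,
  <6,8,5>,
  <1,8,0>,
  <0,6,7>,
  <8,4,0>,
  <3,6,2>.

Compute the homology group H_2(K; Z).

H_2 = Z.

Order the vertices as 0 < 1 < 2 < 3 < 4 < 5 < 6 < 7 < 8. Listing each simplex with vertices in this order, K has dimension 2 with simplices:

  0-simplices (9): [0], [1], [2], [3], [4], [5], [6], [7], [8]
  1-simplices (27): (27 of them)
  2-simplices (18): [0,1,7], [0,1,8], [0,3,4], [0,3,6], [0,4,8], [0,6,7], [1,2,3], [1,2,7], [1,3,5], [1,5,8], [2,3,6], [2,4,7], [2,4,8], [2,6,8], [3,4,5], [4,5,7], [5,6,7], [5,6,8]

giving chain groups C_0 ≅ Z^9, C_1 ≅ Z^27, C_2 ≅ Z^18.

∂_1: C_1 → C_0 maps an edge to its endpoints' difference, ∂[p,q] = q − p. For instance
  ∂[6,7] = [7] − [6].
This gives a 9×27 integer matrix of rank 8; reducing to Smith normal form yields diagonal entries (1,1,1,1,1,1,1,1).

The boundary map ∂_2: C_2 → C_1 acts by ∂[p,q,r] = [q,r] − [p,r] + [p,q]. For instance
  ∂[0,3,6] = [3,6] − [0,6] + [0,3],
  ∂[1,2,7] = [2,7] − [1,7] + [1,2].
The 27×18 boundary matrix has rank 17 and Smith normal form diag(1,1,1,1,1,1,1,1,1,1,1,1,1,1,1,1,1).

Computing H_k = (kernel of ∂_k) / (image of ∂_{k+1}):

  H_2: rank ker ∂_2 − rank ∂_3 = (18 − 17) − 0 = 1, and there is no ∂_3, so H_2 ≅ Z.

(K is a triangulation of the torus T^2.)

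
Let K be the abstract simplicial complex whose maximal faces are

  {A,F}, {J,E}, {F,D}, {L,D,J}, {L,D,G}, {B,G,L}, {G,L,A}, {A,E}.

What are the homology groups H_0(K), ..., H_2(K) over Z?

Take the total order A < B < D < E < F < G < J < L on the vertex set. Then K (dimension 2) consists of the simplices:

  0-simplices (8): A, B, D, E, F, G, J, L
  1-simplices (13): AE, AF, AG, AL, BG, BL, DF, DG, DJ, DL, EJ, GL, JL
  2-simplices (4): AGL, BGL, DGL, DJL

giving chain groups C_0 ≅ Z^8, C_1 ≅ Z^13, C_2 ≅ Z^4.

Boundary ∂_1: C_1 → C_0 is given by ∂[p,q] = [q] − [p]. For instance
  ∂DJ = J − D.
This gives a 8×13 integer matrix of rank 7; reducing to Smith normal form yields diagonal entries (1,1,1,1,1,1,1).

The boundary map ∂_2: C_2 → C_1 sends each 2-simplex [p,q,r] to [q,r] − [p,r] + [p,q]. For instance
  ∂DJL = JL − DL + DJ,
  ∂AGL = GL − AL + AG.
The 13×4 boundary matrix has rank 4 and Smith normal form diag(1,1,1,1).

Computing H_k = (kernel of ∂_k) / (image of ∂_{k+1}):

  H_0: rank C_0 − rank ∂_1 = 8 − 7 = 1, and the invariant factors of ∂_1 are all 1, so H_0 = Z.
  H_1: rank ker ∂_1 − rank ∂_2 = (13 − 7) − 4 = 2, and the invariant factors of ∂_2 are all 1, so H_1 = Z^2.
  H_2: rank ker ∂_2 − rank ∂_3 = (4 − 4) − 0 = 0, and there is no ∂_3, so H_2 = 0.

As a check, the Euler characteristic is 8 − 13 + 4 = -1, which agrees with 1 − 2 + 0 = -1.

H_0 = Z,  H_1 = Z^2,  H_2 = 0.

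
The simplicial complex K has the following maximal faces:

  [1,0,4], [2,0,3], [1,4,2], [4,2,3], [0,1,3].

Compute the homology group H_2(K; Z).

H_2 ≅ 0.

Fix the vertex order 0 < 1 < 2 < 3 < 4 and write every simplex with vertices in increasing order. Then dim K = 2 and the simplices of K are:

  0-simplices (5): [0], [1], [2], [3], [4]
  1-simplices (10): [0,1], [0,2], [0,3], [0,4], [1,2], [1,3], [1,4], [2,3], [2,4], [3,4]
  2-simplices (5): [0,1,3], [0,1,4], [0,2,3], [1,2,4], [2,3,4]

giving chain groups C_0 ≅ Z^5, C_1 ≅ Z^10, C_2 ≅ Z^5.

Boundary ∂_1: C_1 → C_0 is given by ∂[p,q] = [q] − [p]. For instance
  ∂[3,4] = [4] − [3].
The resulting 5×10 matrix has rank 4, and its Smith normal form has invariant factors (1,1,1,1).

The boundary map ∂_2: C_2 → C_1 sends each 2-simplex [p,q,r] to [q,r] − [p,r] + [p,q]. For instance
  ∂[1,2,4] = [2,4] − [1,4] + [1,2],
  ∂[0,2,3] = [2,3] − [0,3] + [0,2].
The 10×5 boundary matrix has rank 5 and Smith normal form diag(1,1,1,1,1).

Now H_k = ker ∂_k / im ∂_{k+1}, so:

  H_2: rank ker ∂_2 − rank ∂_3 = (5 − 5) − 0 = 0, and there is no ∂_3, so H_2 ≅ 0.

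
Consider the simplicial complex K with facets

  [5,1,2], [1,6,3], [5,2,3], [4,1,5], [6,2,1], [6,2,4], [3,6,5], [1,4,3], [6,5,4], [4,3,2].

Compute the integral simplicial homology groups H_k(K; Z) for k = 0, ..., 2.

Take the total order 1 < 2 < 3 < 4 < 5 < 6 on the vertex set. Then K (dimension 2) consists of the simplices:

  0-simplices (6): [1], [2], [3], [4], [5], [6]
  1-simplices (15): [1,2], [1,3], [1,4], [1,5], [1,6], [2,3], [2,4], [2,5], [2,6], [3,4], [3,5], [3,6], [4,5], [4,6], [5,6]
  2-simplices (10): [1,2,5], [1,2,6], [1,3,4], [1,3,6], [1,4,5], [2,3,4], [2,3,5], [2,4,6], [3,5,6], [4,5,6]

Hence C_0 ≅ Z^6, C_1 ≅ Z^15, C_2 ≅ Z^10.

The boundary map ∂_1: C_1 → C_0 is given by ∂[p,q] = [q] − [p]. For instance
  ∂[3,5] = [5] − [3].
The resulting 6×15 matrix has rank 5, and its Smith normal form has invariant factors (1,1,1,1,1).

∂_2: C_2 → C_1 maps a triangle to the signed sum of its edges. For instance
  ∂[2,4,6] = [4,6] − [2,6] + [2,4],
  ∂[2,3,5] = [3,5] − [2,5] + [2,3].
This gives a 15×10 integer matrix of rank 10; reducing to Smith normal form yields diagonal entries (1,1,1,1,1,1,1,1,1,2).

Now H_k = ker ∂_k / im ∂_{k+1}, so:

  H_0: rank C_0 − rank ∂_1 = 6 − 5 = 1, and the invariant factors of ∂_1 are all 1, so H_0 ≅ Z.
  H_1: rank ker ∂_1 − rank ∂_2 = (15 − 5) − 10 = 0, and ∂_2 has invariant factor 2 > 1, so H_1 ≅ Z_2.
  H_2: rank ker ∂_2 − rank ∂_3 = (10 − 10) − 0 = 0, and there is no ∂_3, so H_2 ≅ 0.

H_0 = Z,  H_1 = Z_2,  H_2 = 0.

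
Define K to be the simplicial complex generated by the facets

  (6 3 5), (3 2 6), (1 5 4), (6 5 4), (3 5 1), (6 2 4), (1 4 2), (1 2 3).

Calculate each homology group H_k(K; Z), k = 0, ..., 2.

Take the total order 1 < 2 < 3 < 4 < 5 < 6 on the vertex set. Then K (dimension 2) consists of the simplices:

  0-simplices (6): [1], [2], [3], [4], [5], [6]
  1-simplices (12): [1,2], [1,3], [1,4], [1,5], [2,3], [2,4], [2,6], [3,5], [3,6], [4,5], [4,6], [5,6]
  2-simplices (8): [1,2,3], [1,2,4], [1,3,5], [1,4,5], [2,3,6], [2,4,6], [3,5,6], [4,5,6]

so the chain groups are C_0 ≅ Z^6, C_1 ≅ Z^12, C_2 ≅ Z^8.

The boundary map ∂_1: C_1 → C_0 sends each edge [p,q] (with p < q) to q − p. For instance
  ∂[4,6] = [6] − [4].
The 6×12 boundary matrix has rank 5 and Smith normal form diag(1,1,1,1,1).

∂_2: C_2 → C_1 maps a triangle to the signed sum of its edges. For instance
  ∂[2,4,6] = [4,6] − [2,6] + [2,4],
  ∂[1,3,5] = [3,5] − [1,5] + [1,3].
This gives a 12×8 integer matrix of rank 7; reducing to Smith normal form yields diagonal entries (1,1,1,1,1,1,1).

Reading off H_k = ker ∂_k / im ∂_{k+1}:

  H_0: rank C_0 − rank ∂_1 = 6 − 5 = 1, and the invariant factors of ∂_1 are all 1, so H_0 = Z.
  H_1: rank ker ∂_1 − rank ∂_2 = (12 − 5) − 7 = 0, and the invariant factors of ∂_2 are all 1, so H_1 = 0.
  H_2: rank ker ∂_2 − rank ∂_3 = (8 − 7) − 0 = 1, and there is no ∂_3, so H_2 = Z.

As a check, the Euler characteristic is 6 − 12 + 8 = 2, which agrees with 1 − 0 + 1 = 2.
(K is a triangulation of the 2-sphere S^2.)

H_0 ≅ Z,  H_1 = 0,  H_2 ≅ Z.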